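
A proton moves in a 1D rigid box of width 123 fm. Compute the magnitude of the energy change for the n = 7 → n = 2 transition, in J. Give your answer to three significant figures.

|ΔE| = 9.76×10^-14 J

E_1 = h²/(8m_pL²) = 2.168×10^-15 J.
|ΔE| = |7² − 2²|·E_1 = 45·2.168×10^-15 J = 9.76×10^-14 J.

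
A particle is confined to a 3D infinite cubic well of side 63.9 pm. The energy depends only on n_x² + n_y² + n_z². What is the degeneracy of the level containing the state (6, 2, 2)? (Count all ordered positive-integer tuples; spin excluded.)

The level has n_x² + n_y² + n_z² = 44. The ordered positive-integer solutions are (2, 2, 6), (2, 6, 2), (6, 2, 2).
That gives 3 states.

degeneracy = 3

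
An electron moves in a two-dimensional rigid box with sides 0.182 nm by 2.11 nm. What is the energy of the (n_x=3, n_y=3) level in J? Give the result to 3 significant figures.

E = 1.65×10^-17 J

For a 2D rectangular well E = (h²/8m_e)·Σ n_i²/L_i² = (6.626×10^-34)²/(8·9.109×10^-31) · [3²/(0.182 nm)² + 3²/(2.11 nm)²].
Evaluating gives E = 1.65×10^-17 J.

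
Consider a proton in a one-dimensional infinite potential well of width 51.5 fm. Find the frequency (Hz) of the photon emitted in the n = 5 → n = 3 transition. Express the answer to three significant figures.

f = 2.99×10^20 Hz

E_1 = h²/(8m_pL²) = 1.237×10^-14 J and ΔE = (5² − 3²)E_1 = 1.979×10^-13 J.
f = ΔE/h = 1.979×10^-13/6.626×10^-34 = 2.99×10^20 Hz.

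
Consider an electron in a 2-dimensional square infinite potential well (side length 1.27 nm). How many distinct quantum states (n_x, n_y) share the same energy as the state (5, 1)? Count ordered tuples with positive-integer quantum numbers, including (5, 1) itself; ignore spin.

degeneracy = 2

The level has n_x² + n_y² = 26. The ordered positive-integer solutions are (1, 5), (5, 1).
That gives 2 states.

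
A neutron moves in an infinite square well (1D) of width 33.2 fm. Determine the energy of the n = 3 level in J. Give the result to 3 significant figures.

For an infinite well E_n = n²h²/(8m_nL²), so E_1 = h²/(8m_nL²) = (6.626×10^-34)²/(8·1.675×10^-27·(3.32×10^-14 m)²) = 2.973×10^-14 J.
Then E_3 = 3²·E_1 = 9·2.973×10^-14 J = 2.68×10^-13 J.

E_3 = 2.68×10^-13 J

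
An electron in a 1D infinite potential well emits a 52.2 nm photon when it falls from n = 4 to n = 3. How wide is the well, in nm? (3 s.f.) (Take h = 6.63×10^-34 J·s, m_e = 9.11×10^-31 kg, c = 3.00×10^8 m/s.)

L = 0.333 nm

The photon carries ΔE = hc/λ = 6.63×10^-34·3.00×10^8/5.22×10^-8 m = 3.810×10^-18 J.
Since ΔE = (4² − 3²)E_1, E_1 = 5.443×10^-19 J, and L = h/√(8m_eE_1) = 3.33×10^-10 m = 0.333 nm.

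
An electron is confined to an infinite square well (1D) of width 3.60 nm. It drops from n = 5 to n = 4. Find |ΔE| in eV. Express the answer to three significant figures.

|ΔE| = 0.261 eV

E_1 = h²/(8m_eL²) = 4.649×10^-21 J.
|ΔE| = |5² − 4²|·E_1 = 9·4.649×10^-21 J = 4.184×10^-20 J = 0.261 eV.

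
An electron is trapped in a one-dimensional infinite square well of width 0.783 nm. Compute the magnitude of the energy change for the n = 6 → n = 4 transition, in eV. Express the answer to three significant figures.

E_1 = h²/(8m_eL²) = 9.827×10^-20 J.
|ΔE| = |6² − 4²|·E_1 = 20·9.827×10^-20 J = 1.965×10^-18 J = 12.3 eV.

|ΔE| = 12.3 eV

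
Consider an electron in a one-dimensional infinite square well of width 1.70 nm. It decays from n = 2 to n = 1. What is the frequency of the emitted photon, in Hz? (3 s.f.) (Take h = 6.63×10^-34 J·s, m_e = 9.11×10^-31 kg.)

E_1 = h²/(8m_eL²) = 2.087×10^-20 J and ΔE = (2² − 1²)E_1 = 6.261×10^-20 J.
f = ΔE/h = 6.261×10^-20/6.63×10^-34 = 9.44×10^13 Hz.

f = 9.44×10^13 Hz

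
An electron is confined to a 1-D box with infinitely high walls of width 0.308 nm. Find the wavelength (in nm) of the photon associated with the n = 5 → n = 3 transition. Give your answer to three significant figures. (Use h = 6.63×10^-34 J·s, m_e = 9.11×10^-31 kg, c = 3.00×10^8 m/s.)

E_1 = h²/(8m_eL²) = 6.358×10^-19 J, so ΔE = (5² − 3²)E_1 = 1.017×10^-17 J.
λ = hc/ΔE = (6.63×10^-34·3.00×10^8)/1.017×10^-17 = 1.96×10^-8 m = 19.6 nm.

λ = 19.6 nm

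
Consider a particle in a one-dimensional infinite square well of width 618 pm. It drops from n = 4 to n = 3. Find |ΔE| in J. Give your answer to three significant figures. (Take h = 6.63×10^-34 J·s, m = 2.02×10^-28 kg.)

E_1 = h²/(8mL²) = 7.122×10^-22 J.
|ΔE| = |4² − 3²|·E_1 = 7·7.122×10^-22 J = 4.99×10^-21 J.

|ΔE| = 4.99×10^-21 J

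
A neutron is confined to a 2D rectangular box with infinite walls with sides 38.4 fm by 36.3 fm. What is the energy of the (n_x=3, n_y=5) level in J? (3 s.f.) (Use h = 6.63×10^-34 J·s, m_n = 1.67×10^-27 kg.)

For a 2D rectangular well E = (h²/8m_n)·Σ n_i²/L_i² = (6.63×10^-34)²/(8·1.67×10^-27) · [3²/(38.4 fm)² + 5²/(36.3 fm)²].
Evaluating gives E = 8.25×10^-13 J.

E = 8.25×10^-13 J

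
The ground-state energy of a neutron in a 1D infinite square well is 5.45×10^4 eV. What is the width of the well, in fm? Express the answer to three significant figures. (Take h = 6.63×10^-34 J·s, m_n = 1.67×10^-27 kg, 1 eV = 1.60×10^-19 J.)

From E_n = n²h²/(8m_nL²), L = n·h/√(8m_nE_n).
E_1 = 5.45×10^4 eV = 8.720×10^-15 J, so L = 1·6.63×10^-34/√(8·1.67×10^-27·8.720×10^-15) = 6.14×10^-14 m = 61.4 fm.

L = 61.4 fm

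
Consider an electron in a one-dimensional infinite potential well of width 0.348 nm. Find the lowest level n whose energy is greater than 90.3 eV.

E_1 = h²/(8m_eL²) = 4.975×10^-19 J = 3.105 eV.
Need n² > 90.3/3.105 = 29.08, i.e. n > 5.393.
The smallest integer satisfying this is n = 6.

n = 6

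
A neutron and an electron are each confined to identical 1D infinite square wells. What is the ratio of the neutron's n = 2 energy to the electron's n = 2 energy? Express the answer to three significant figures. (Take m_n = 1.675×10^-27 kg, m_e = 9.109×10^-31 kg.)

5.44×10^-4

E_n ∝ 1/m at fixed n and L, so the ratio is m_e/m_n = 9.109×10^-31/1.675×10^-27 = 5.44×10^-4.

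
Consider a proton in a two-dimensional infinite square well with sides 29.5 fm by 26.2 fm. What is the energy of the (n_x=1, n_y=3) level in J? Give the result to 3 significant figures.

E = 4.68×10^-13 J

For a 2D rectangular well E = (h²/8m_p)·Σ n_i²/L_i² = (6.626×10^-34)²/(8·1.673×10^-27) · [1²/(29.5 fm)² + 3²/(26.2 fm)²].
Evaluating gives E = 4.68×10^-13 J.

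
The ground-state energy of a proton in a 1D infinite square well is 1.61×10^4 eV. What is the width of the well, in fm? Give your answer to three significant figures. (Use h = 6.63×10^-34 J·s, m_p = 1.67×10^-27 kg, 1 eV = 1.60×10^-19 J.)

From E_n = n²h²/(8m_pL²), L = n·h/√(8m_pE_n).
E_1 = 1.61×10^4 eV = 2.576×10^-15 J, so L = 1·6.63×10^-34/√(8·1.67×10^-27·2.576×10^-15) = 1.13×10^-13 m = 113 fm.

L = 113 fm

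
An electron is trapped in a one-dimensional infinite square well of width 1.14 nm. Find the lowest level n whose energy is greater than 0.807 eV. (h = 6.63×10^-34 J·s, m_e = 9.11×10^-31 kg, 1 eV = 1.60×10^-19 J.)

E_1 = h²/(8m_eL²) = 4.641×10^-20 J = 0.2901 eV.
Need n² > 0.807/0.2901 = 2.782, i.e. n > 1.668.
The smallest integer satisfying this is n = 2.

n = 2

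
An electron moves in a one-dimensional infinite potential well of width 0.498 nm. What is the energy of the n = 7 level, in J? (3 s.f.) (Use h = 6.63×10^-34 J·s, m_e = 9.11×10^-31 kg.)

E_7 = 1.19×10^-17 J

For an infinite well E_n = n²h²/(8m_eL²), so E_1 = h²/(8m_eL²) = (6.63×10^-34)²/(8·9.11×10^-31·(4.98×10^-10 m)²) = 2.432×10^-19 J.
Then E_7 = 7²·E_1 = 49·2.432×10^-19 J = 1.19×10^-17 J.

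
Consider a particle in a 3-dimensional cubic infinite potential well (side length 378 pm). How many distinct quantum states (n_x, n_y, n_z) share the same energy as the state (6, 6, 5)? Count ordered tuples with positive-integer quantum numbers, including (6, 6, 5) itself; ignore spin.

The level has n_x² + n_y² + n_z² = 97. The ordered positive-integer solutions are (5, 6, 6), (6, 5, 6), (6, 6, 5).
That gives 3 states.

degeneracy = 3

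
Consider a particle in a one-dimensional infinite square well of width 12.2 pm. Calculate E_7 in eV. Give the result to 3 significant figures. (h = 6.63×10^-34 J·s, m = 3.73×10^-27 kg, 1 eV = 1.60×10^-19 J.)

E_7 = 30.3 eV

For an infinite well E_n = n²h²/(8mL²), so E_1 = h²/(8mL²) = (6.63×10^-34)²/(8·3.73×10^-27·(1.22×10^-11 m)²) = 9.897×10^-20 J.
Then E_7 = 7²·E_1 = 49·9.897×10^-20 J = 4.850×10^-18 J.
Converting, E_7 = 4.850×10^-18 J / (1.60×10^-19 J/eV) = 30.3 eV.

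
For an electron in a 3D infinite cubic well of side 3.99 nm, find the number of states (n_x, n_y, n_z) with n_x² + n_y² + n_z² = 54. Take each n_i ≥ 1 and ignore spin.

degeneracy = 12

The level has n_x² + n_y² + n_z² = 54. The ordered positive-integer solutions are (1, 2, 7), (1, 7, 2), (2, 1, 7), (2, 5, 5), (2, 7, 1), (3, 3, 6), (3, 6, 3), (5, 2, 5), (5, 5, 2), (6, 3, 3), (7, 1, 2), (7, 2, 1).
That gives 12 states.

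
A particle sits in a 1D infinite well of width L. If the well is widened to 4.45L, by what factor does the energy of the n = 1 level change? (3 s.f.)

E_n ∝ 1/L², so the energy scales by 1/4.45² = 0.0505.

0.0505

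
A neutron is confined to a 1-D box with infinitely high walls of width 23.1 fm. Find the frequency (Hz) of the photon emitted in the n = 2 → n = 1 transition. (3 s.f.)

f = 2.78×10^20 Hz

E_1 = h²/(8m_nL²) = 6.140×10^-14 J and ΔE = (2² − 1²)E_1 = 1.842×10^-13 J.
f = ΔE/h = 1.842×10^-13/6.626×10^-34 = 2.78×10^20 Hz.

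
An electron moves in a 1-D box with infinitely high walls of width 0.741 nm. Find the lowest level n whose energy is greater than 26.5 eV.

n = 7

E_1 = h²/(8m_eL²) = 1.097×10^-19 J = 0.6848 eV.
Need n² > 26.5/0.6848 = 38.70, i.e. n > 6.221.
The smallest integer satisfying this is n = 7.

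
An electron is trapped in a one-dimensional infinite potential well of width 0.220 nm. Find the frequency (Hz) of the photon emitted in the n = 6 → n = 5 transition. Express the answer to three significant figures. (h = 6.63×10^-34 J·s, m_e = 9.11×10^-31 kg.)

E_1 = h²/(8m_eL²) = 1.246×10^-18 J and ΔE = (6² − 5²)E_1 = 1.371×10^-17 J.
f = ΔE/h = 1.371×10^-17/6.63×10^-34 = 2.07×10^16 Hz.

f = 2.07×10^16 Hz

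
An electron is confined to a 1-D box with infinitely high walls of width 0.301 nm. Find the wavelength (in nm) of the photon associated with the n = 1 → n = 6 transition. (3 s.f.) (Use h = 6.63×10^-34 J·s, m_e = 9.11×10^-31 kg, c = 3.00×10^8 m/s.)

λ = 8.54 nm

E_1 = h²/(8m_eL²) = 6.657×10^-19 J, so ΔE = (6² − 1²)E_1 = 2.330×10^-17 J.
λ = hc/ΔE = (6.63×10^-34·3.00×10^8)/2.330×10^-17 = 8.54×10^-9 m = 8.54 nm.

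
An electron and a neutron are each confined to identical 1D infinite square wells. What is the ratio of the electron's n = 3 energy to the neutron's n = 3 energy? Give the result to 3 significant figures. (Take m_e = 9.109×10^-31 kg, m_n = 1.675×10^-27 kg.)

1.84×10^3

E_n ∝ 1/m at fixed n and L, so the ratio is m_n/m_e = 1.675×10^-27/9.109×10^-31 = 1.84×10^3.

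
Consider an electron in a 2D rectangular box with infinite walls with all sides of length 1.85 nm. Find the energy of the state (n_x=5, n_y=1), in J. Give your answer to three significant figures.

E = 4.58×10^-19 J

For a 2D rectangular well E = (h²/8m_e)·Σ n_i²/L_i² = (6.626×10^-34)²/(8·9.109×10^-31) · [5²/(1.85 nm)² + 1²/(1.85 nm)²].
Evaluating gives E = 4.58×10^-19 J.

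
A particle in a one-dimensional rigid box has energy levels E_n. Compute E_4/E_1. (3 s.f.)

16.0

E_n ∝ n², so E_4/E_1 = 4²/1² = 16/1 = 16.0.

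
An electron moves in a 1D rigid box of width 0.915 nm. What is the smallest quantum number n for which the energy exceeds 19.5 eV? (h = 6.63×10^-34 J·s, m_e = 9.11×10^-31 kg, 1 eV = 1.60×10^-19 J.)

E_1 = h²/(8m_eL²) = 7.204×10^-20 J = 0.4503 eV.
Need n² > 19.5/0.4503 = 43.30, i.e. n > 6.580.
The smallest integer satisfying this is n = 7.

n = 7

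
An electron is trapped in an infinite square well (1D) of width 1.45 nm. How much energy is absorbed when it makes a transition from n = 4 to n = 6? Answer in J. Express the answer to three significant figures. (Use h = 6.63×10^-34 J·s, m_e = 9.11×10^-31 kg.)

|ΔE| = 5.74×10^-19 J

E_1 = h²/(8m_eL²) = 2.869×10^-20 J.
|ΔE| = |4² − 6²|·E_1 = 20·2.869×10^-20 J = 5.74×10^-19 J.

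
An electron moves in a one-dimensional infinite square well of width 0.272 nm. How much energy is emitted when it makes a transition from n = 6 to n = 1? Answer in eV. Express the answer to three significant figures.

E_1 = h²/(8m_eL²) = 8.143×10^-19 J.
|ΔE| = |6² − 1²|·E_1 = 35·8.143×10^-19 J = 2.850×10^-17 J = 178 eV.

|ΔE| = 178 eV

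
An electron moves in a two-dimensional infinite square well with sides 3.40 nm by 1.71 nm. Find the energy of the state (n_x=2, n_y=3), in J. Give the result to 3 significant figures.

E = 2.06×10^-19 J

For a 2D rectangular well E = (h²/8m_e)·Σ n_i²/L_i² = (6.626×10^-34)²/(8·9.109×10^-31) · [2²/(3.40 nm)² + 3²/(1.71 nm)²].
Evaluating gives E = 2.06×10^-19 J.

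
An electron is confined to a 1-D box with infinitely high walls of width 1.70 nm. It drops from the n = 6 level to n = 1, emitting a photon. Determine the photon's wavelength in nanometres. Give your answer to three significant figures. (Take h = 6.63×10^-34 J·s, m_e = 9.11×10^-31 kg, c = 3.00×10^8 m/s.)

E_1 = h²/(8m_eL²) = 2.087×10^-20 J, so ΔE = (6² − 1²)E_1 = 7.305×10^-19 J.
λ = hc/ΔE = (6.63×10^-34·3.00×10^8)/7.305×10^-19 = 2.72×10^-7 m = 272 nm.

λ = 272 nm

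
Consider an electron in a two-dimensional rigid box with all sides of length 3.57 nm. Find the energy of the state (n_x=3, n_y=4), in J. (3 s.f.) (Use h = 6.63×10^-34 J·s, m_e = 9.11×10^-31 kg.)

For a 2D rectangular well E = (h²/8m_e)·Σ n_i²/L_i² = (6.63×10^-34)²/(8·9.11×10^-31) · [3²/(3.57 nm)² + 4²/(3.57 nm)²].
Evaluating gives E = 1.18×10^-19 J.

E = 1.18×10^-19 J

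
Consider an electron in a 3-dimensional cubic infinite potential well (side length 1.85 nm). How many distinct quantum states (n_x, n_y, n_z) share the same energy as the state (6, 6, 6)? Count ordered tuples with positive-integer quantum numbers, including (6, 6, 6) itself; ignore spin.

The level has n_x² + n_y² + n_z² = 108. The ordered positive-integer solutions are (2, 2, 10), (2, 10, 2), (6, 6, 6), (10, 2, 2).
That gives 4 states.

degeneracy = 4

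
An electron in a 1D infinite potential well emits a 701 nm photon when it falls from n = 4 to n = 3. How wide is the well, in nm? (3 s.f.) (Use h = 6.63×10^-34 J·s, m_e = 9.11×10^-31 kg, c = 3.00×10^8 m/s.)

The photon carries ΔE = hc/λ = 6.63×10^-34·3.00×10^8/7.01×10^-7 m = 2.837×10^-19 J.
Since ΔE = (4² − 3²)E_1, E_1 = 4.053×10^-20 J, and L = h/√(8m_eE_1) = 1.22×10^-9 m = 1.22 nm.

L = 1.22 nm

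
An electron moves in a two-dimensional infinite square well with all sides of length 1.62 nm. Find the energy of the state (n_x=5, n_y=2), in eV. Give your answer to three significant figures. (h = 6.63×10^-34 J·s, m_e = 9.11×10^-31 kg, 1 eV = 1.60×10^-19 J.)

E = 4.17 eV

For a 2D rectangular well E = (h²/8m_e)·Σ n_i²/L_i² = (6.63×10^-34)²/(8·9.11×10^-31) · [5²/(1.62 nm)² + 2²/(1.62 nm)²].
Evaluating gives E = 6.665×10^-19 J = 4.17 eV.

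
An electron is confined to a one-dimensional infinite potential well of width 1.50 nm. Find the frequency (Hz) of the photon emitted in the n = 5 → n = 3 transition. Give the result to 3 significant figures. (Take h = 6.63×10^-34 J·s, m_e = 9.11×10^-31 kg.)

E_1 = h²/(8m_eL²) = 2.681×10^-20 J and ΔE = (5² − 3²)E_1 = 4.290×10^-19 J.
f = ΔE/h = 4.290×10^-19/6.63×10^-34 = 6.47×10^14 Hz.

f = 6.47×10^14 Hz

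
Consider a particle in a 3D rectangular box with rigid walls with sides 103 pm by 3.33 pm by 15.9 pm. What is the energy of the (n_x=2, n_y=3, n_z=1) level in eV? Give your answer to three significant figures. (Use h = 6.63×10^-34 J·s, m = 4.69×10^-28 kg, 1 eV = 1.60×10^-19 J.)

For a 3D rectangular well E = (h²/8m)·Σ n_i²/L_i² = (6.63×10^-34)²/(8·4.69×10^-28) · [2²/(103 pm)² + 3²/(3.33 pm)² + 1²/(15.9 pm)²].
Evaluating gives E = 9.559×10^-17 J = 597 eV.

E = 597 eV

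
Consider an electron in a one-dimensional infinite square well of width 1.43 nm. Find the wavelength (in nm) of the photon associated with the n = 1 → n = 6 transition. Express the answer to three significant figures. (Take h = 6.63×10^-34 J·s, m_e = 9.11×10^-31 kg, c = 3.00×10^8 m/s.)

E_1 = h²/(8m_eL²) = 2.949×10^-20 J, so ΔE = (6² − 1²)E_1 = 1.032×10^-18 J.
λ = hc/ΔE = (6.63×10^-34·3.00×10^8)/1.032×10^-18 = 1.93×10^-7 m = 193 nm.

λ = 193 nm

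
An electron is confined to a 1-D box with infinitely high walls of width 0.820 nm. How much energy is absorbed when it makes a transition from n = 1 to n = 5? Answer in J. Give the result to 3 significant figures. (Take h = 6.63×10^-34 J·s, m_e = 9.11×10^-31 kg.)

|ΔE| = 2.15×10^-18 J

E_1 = h²/(8m_eL²) = 8.970×10^-20 J.
|ΔE| = |1² − 5²|·E_1 = 24·8.970×10^-20 J = 2.15×10^-18 J.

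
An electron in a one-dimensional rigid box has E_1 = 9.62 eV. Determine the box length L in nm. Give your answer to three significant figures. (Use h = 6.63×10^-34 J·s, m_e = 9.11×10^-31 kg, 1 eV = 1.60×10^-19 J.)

L = 0.198 nm

From E_n = n²h²/(8m_eL²), L = n·h/√(8m_eE_n).
E_1 = 9.62 eV = 1.539×10^-18 J, so L = 1·6.63×10^-34/√(8·9.11×10^-31·1.539×10^-18) = 1.98×10^-10 m = 0.198 nm.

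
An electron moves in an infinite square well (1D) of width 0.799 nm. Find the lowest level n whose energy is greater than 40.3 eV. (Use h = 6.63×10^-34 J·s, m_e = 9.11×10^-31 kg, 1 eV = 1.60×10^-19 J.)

n = 9

E_1 = h²/(8m_eL²) = 9.448×10^-20 J = 0.5905 eV.
Need n² > 40.3/0.5905 = 68.25, i.e. n > 8.261.
The smallest integer satisfying this is n = 9.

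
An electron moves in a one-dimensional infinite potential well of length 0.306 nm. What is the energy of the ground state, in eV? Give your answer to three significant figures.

E_1 = 4.02 eV

For an infinite well E_n = n²h²/(8m_eL²), so E_1 = h²/(8m_eL²) = (6.626×10^-34)²/(8·9.109×10^-31·(3.06×10^-10 m)²) = 6.434×10^-19 J.
Converting, E_1 = 6.434×10^-19 J / (1.602×10^-19 J/eV) = 4.02 eV.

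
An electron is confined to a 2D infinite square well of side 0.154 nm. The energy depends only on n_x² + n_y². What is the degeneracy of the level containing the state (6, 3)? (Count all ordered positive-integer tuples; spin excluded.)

degeneracy = 2

The level has n_x² + n_y² = 45. The ordered positive-integer solutions are (3, 6), (6, 3).
That gives 2 states.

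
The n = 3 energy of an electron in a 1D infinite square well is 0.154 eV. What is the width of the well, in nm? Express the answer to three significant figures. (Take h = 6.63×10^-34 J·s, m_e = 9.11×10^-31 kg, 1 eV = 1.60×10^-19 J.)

From E_n = n²h²/(8m_eL²), L = n·h/√(8m_eE_n).
E_3 = 0.154 eV = 2.464×10^-20 J, so L = 3·6.63×10^-34/√(8·9.11×10^-31·2.464×10^-20) = 4.69×10^-9 m = 4.69 nm.

L = 4.69 nm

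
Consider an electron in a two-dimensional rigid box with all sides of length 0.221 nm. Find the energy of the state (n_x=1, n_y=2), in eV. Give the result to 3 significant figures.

E = 38.5 eV

For a 2D rectangular well E = (h²/8m_e)·Σ n_i²/L_i² = (6.626×10^-34)²/(8·9.109×10^-31) · [1²/(0.221 nm)² + 2²/(0.221 nm)²].
Evaluating gives E = 6.168×10^-18 J = 38.5 eV.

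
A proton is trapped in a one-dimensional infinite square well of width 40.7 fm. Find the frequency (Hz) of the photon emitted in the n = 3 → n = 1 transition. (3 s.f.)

f = 2.39×10^20 Hz

E_1 = h²/(8m_pL²) = 1.980×10^-14 J and ΔE = (3² − 1²)E_1 = 1.584×10^-13 J.
f = ΔE/h = 1.584×10^-13/6.626×10^-34 = 2.39×10^20 Hz.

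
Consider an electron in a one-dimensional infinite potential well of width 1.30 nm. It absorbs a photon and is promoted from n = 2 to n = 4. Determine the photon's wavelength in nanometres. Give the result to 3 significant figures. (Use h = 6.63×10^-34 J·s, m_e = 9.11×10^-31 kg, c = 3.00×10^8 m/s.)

E_1 = h²/(8m_eL²) = 3.569×10^-20 J, so ΔE = (4² − 2²)E_1 = 4.283×10^-19 J.
λ = hc/ΔE = (6.63×10^-34·3.00×10^8)/4.283×10^-19 = 4.64×10^-7 m = 464 nm.

λ = 464 nm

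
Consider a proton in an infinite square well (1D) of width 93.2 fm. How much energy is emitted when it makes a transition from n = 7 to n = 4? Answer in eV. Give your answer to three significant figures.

E_1 = h²/(8m_pL²) = 3.776×10^-15 J.
|ΔE| = |7² − 4²|·E_1 = 33·3.776×10^-15 J = 1.246×10^-13 J = 7.78×10^5 eV.

|ΔE| = 7.78×10^5 eV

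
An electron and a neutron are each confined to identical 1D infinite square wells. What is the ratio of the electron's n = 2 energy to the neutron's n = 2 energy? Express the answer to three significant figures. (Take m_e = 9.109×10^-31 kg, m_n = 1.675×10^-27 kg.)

E_n ∝ 1/m at fixed n and L, so the ratio is m_n/m_e = 1.675×10^-27/9.109×10^-31 = 1.84×10^3.

1.84×10^3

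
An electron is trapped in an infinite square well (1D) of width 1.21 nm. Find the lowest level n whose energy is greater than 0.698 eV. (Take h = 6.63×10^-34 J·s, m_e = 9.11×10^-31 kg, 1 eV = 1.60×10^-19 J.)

E_1 = h²/(8m_eL²) = 4.120×10^-20 J = 0.2575 eV.
Need n² > 0.698/0.2575 = 2.711, i.e. n > 1.647.
The smallest integer satisfying this is n = 2.

n = 2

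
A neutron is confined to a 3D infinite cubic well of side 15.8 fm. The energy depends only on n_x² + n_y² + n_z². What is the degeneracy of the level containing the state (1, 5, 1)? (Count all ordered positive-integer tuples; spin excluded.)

The level has n_x² + n_y² + n_z² = 27. The ordered positive-integer solutions are (1, 1, 5), (1, 5, 1), (3, 3, 3), (5, 1, 1).
That gives 4 states.

degeneracy = 4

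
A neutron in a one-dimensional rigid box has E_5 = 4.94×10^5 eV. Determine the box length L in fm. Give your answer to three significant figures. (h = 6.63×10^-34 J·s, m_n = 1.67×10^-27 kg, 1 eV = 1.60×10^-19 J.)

From E_n = n²h²/(8m_nL²), L = n·h/√(8m_nE_n).
E_5 = 4.94×10^5 eV = 7.904×10^-14 J, so L = 5·6.63×10^-34/√(8·1.67×10^-27·7.904×10^-14) = 1.02×10^-13 m = 102 fm.

L = 102 fm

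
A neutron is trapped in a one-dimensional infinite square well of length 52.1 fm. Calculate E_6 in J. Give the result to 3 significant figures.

E_6 = 4.35×10^-13 J

For an infinite well E_n = n²h²/(8m_nL²), so E_1 = h²/(8m_nL²) = (6.626×10^-34)²/(8·1.675×10^-27·(5.21×10^-14 m)²) = 1.207×10^-14 J.
Then E_6 = 6²·E_1 = 36·1.207×10^-14 J = 4.35×10^-13 J.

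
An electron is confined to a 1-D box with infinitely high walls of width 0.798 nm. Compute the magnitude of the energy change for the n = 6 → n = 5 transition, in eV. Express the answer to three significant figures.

|ΔE| = 6.50 eV

E_1 = h²/(8m_eL²) = 9.461×10^-20 J.
|ΔE| = |6² − 5²|·E_1 = 11·9.461×10^-20 J = 1.041×10^-18 J = 6.50 eV.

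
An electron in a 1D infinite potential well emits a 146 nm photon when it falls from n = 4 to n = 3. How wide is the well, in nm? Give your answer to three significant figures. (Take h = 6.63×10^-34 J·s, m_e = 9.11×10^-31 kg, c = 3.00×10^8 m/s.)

The photon carries ΔE = hc/λ = 6.63×10^-34·3.00×10^8/1.46×10^-7 m = 1.362×10^-18 J.
Since ΔE = (4² − 3²)E_1, E_1 = 1.946×10^-19 J, and L = h/√(8m_eE_1) = 5.57×10^-10 m = 0.557 nm.

L = 0.557 nm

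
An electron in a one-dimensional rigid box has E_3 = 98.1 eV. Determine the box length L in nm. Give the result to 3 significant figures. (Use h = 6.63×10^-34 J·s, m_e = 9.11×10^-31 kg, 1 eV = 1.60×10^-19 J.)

From E_n = n²h²/(8m_eL²), L = n·h/√(8m_eE_n).
E_3 = 98.1 eV = 1.570×10^-17 J, so L = 3·6.63×10^-34/√(8·9.11×10^-31·1.570×10^-17) = 1.86×10^-10 m = 0.186 nm.

L = 0.186 nm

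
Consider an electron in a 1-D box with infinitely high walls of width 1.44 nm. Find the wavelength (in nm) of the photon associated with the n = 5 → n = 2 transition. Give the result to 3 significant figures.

E_1 = h²/(8m_eL²) = 2.905×10^-20 J, so ΔE = (5² − 2²)E_1 = 6.101×10^-19 J.
λ = hc/ΔE = (6.626×10^-34·2.998×10^8)/6.101×10^-19 = 3.26×10^-7 m = 326 nm.

λ = 326 nm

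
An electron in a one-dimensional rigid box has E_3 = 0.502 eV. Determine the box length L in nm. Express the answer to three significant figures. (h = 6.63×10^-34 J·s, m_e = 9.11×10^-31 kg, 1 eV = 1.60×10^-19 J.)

L = 2.60 nm

From E_n = n²h²/(8m_eL²), L = n·h/√(8m_eE_n).
E_3 = 0.502 eV = 8.032×10^-20 J, so L = 3·6.63×10^-34/√(8·9.11×10^-31·8.032×10^-20) = 2.60×10^-9 m = 2.60 nm.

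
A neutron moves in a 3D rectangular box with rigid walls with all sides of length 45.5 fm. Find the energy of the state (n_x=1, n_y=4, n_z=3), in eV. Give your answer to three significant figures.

E = 2.57×10^6 eV

For a 3D rectangular well E = (h²/8m_n)·Σ n_i²/L_i² = (6.626×10^-34)²/(8·1.675×10^-27) · [1²/(45.5 fm)² + 4²/(45.5 fm)² + 3²/(45.5 fm)²].
Evaluating gives E = 4.115×10^-13 J = 2.57×10^6 eV.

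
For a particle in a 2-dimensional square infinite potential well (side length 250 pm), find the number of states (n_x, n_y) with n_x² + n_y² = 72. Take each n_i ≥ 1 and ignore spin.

degeneracy = 1

The level has n_x² + n_y² = 72. The ordered positive-integer solutions are (6, 6).
That gives 1 state.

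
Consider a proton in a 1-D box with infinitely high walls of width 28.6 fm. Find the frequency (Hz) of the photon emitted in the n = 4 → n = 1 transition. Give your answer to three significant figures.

f = 9.08×10^20 Hz

E_1 = h²/(8m_pL²) = 4.010×10^-14 J and ΔE = (4² − 1²)E_1 = 6.015×10^-13 J.
f = ΔE/h = 6.015×10^-13/6.626×10^-34 = 9.08×10^20 Hz.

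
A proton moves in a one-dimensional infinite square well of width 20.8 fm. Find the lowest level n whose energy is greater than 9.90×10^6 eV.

n = 5

E_1 = h²/(8m_pL²) = 7.582×10^-14 J = 4.733×10^5 eV.
Need n² > 9.90×10^6/4.733×10^5 = 20.92, i.e. n > 4.574.
The smallest integer satisfying this is n = 5.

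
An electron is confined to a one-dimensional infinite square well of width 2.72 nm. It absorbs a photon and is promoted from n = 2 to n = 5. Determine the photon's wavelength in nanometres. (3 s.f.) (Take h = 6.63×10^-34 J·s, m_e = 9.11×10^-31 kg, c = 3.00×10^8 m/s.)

λ = 1.16×10^3 nm

E_1 = h²/(8m_eL²) = 8.152×10^-21 J, so ΔE = (5² − 2²)E_1 = 1.712×10^-19 J.
λ = hc/ΔE = (6.63×10^-34·3.00×10^8)/1.712×10^-19 = 1.16×10^-6 m = 1.16×10^3 nm.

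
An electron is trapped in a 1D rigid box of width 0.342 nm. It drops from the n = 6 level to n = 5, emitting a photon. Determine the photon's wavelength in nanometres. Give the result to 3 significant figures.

λ = 35.1 nm

E_1 = h²/(8m_eL²) = 5.151×10^-19 J, so ΔE = (6² − 5²)E_1 = 5.666×10^-18 J.
λ = hc/ΔE = (6.626×10^-34·2.998×10^8)/5.666×10^-18 = 3.51×10^-8 m = 35.1 nm.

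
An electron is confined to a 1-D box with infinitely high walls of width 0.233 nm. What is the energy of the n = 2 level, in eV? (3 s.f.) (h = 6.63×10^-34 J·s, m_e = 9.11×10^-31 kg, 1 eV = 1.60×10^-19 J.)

For an infinite well E_n = n²h²/(8m_eL²), so E_1 = h²/(8m_eL²) = (6.63×10^-34)²/(8·9.11×10^-31·(2.33×10^-10 m)²) = 1.111×10^-18 J.
Then E_2 = 2²·E_1 = 4·1.111×10^-18 J = 4.444×10^-18 J.
Converting, E_2 = 4.444×10^-18 J / (1.60×10^-19 J/eV) = 27.8 eV.

E_2 = 27.8 eV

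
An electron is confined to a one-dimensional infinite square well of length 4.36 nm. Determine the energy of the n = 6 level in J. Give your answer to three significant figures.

For an infinite well E_n = n²h²/(8m_eL²), so E_1 = h²/(8m_eL²) = (6.626×10^-34)²/(8·9.109×10^-31·(4.36×10^-9 m)²) = 3.169×10^-21 J.
Then E_6 = 6²·E_1 = 36·3.169×10^-21 J = 1.14×10^-19 J.

E_6 = 1.14×10^-19 J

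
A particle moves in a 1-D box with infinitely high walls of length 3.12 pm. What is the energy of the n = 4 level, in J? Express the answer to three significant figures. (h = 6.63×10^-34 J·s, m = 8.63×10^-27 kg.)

For an infinite well E_n = n²h²/(8mL²), so E_1 = h²/(8mL²) = (6.63×10^-34)²/(8·8.63×10^-27·(3.12×10^-12 m)²) = 6.541×10^-19 J.
Then E_4 = 4²·E_1 = 16·6.541×10^-19 J = 1.05×10^-17 J.

E_4 = 1.05×10^-17 J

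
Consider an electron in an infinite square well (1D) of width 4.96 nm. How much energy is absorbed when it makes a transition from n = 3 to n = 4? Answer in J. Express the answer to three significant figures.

|ΔE| = 1.71×10^-20 J

E_1 = h²/(8m_eL²) = 2.449×10^-21 J.
|ΔE| = |3² − 4²|·E_1 = 7·2.449×10^-21 J = 1.71×10^-20 J.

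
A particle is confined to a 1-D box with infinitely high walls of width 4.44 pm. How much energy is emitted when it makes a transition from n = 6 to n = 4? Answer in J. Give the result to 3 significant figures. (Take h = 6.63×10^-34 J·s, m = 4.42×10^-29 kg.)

|ΔE| = 1.26×10^-15 J

E_1 = h²/(8mL²) = 6.306×10^-17 J.
|ΔE| = |6² − 4²|·E_1 = 20·6.306×10^-17 J = 1.26×10^-15 J.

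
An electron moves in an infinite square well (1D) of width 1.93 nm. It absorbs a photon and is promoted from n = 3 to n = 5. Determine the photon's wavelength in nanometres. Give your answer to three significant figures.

λ = 768 nm

E_1 = h²/(8m_eL²) = 1.617×10^-20 J, so ΔE = (5² − 3²)E_1 = 2.587×10^-19 J.
λ = hc/ΔE = (6.626×10^-34·2.998×10^8)/2.587×10^-19 = 7.68×10^-7 m = 768 nm.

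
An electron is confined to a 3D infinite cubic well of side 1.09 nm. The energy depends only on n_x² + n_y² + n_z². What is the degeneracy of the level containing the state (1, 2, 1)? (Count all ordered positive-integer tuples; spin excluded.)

degeneracy = 3

The level has n_x² + n_y² + n_z² = 6. The ordered positive-integer solutions are (1, 1, 2), (1, 2, 1), (2, 1, 1).
That gives 3 states.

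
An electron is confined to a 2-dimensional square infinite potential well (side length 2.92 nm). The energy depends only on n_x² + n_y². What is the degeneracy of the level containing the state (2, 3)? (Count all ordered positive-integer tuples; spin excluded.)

The level has n_x² + n_y² = 13. The ordered positive-integer solutions are (2, 3), (3, 2).
That gives 2 states.

degeneracy = 2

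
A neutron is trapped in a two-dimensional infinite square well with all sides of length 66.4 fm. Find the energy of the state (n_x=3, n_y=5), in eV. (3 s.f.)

E = 1.58×10^6 eV

For a 2D rectangular well E = (h²/8m_n)·Σ n_i²/L_i² = (6.626×10^-34)²/(8·1.675×10^-27) · [3²/(66.4 fm)² + 5²/(66.4 fm)²].
Evaluating gives E = 2.527×10^-13 J = 1.58×10^6 eV.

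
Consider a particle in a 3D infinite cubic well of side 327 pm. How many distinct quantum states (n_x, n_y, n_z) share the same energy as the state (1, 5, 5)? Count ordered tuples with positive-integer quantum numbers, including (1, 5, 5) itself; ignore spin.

The level has n_x² + n_y² + n_z² = 51. The ordered positive-integer solutions are (1, 1, 7), (1, 5, 5), (1, 7, 1), (5, 1, 5), (5, 5, 1), (7, 1, 1).
That gives 6 states.

degeneracy = 6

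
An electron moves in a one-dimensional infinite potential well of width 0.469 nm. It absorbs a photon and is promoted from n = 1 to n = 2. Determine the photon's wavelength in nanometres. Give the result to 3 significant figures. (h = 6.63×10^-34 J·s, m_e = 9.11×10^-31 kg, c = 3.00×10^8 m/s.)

λ = 242 nm

E_1 = h²/(8m_eL²) = 2.742×10^-19 J, so ΔE = (2² − 1²)E_1 = 8.226×10^-19 J.
λ = hc/ΔE = (6.63×10^-34·3.00×10^8)/8.226×10^-19 = 2.42×10^-7 m = 242 nm.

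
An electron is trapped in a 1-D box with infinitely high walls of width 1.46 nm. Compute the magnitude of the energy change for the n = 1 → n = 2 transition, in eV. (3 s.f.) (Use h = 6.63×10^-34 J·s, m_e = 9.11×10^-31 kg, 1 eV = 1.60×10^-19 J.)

E_1 = h²/(8m_eL²) = 2.830×10^-20 J.
|ΔE| = |1² − 2²|·E_1 = 3·2.830×10^-20 J = 8.490×10^-20 J = 0.531 eV.

|ΔE| = 0.531 eV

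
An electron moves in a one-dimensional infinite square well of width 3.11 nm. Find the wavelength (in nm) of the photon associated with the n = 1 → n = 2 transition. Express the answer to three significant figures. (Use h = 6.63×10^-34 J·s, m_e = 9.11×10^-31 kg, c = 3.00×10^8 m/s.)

E_1 = h²/(8m_eL²) = 6.236×10^-21 J, so ΔE = (2² − 1²)E_1 = 1.871×10^-20 J.
λ = hc/ΔE = (6.63×10^-34·3.00×10^8)/1.871×10^-20 = 1.06×10^-5 m = 1.06×10^4 nm.

λ = 1.06×10^4 nm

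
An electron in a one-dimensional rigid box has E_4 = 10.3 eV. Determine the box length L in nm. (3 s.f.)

L = 0.764 nm

From E_n = n²h²/(8m_eL²), L = n·h/√(8m_eE_n).
E_4 = 10.3 eV = 1.650×10^-18 J, so L = 4·6.626×10^-34/√(8·9.109×10^-31·1.650×10^-18) = 7.64×10^-10 m = 0.764 nm.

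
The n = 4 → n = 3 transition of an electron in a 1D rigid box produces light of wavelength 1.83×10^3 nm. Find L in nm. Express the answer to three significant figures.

The photon carries ΔE = hc/λ = 6.626×10^-34·2.998×10^8/1.83×10^-6 m = 1.086×10^-19 J.
Since ΔE = (4² − 3²)E_1, E_1 = 1.551×10^-20 J, and L = h/√(8m_eE_1) = 1.97×10^-9 m = 1.97 nm.

L = 1.97 nm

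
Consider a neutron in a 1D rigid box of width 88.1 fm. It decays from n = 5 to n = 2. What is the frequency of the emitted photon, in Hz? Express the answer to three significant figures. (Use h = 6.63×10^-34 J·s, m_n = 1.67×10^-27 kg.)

E_1 = h²/(8m_nL²) = 4.239×10^-15 J and ΔE = (5² − 2²)E_1 = 8.902×10^-14 J.
f = ΔE/h = 8.902×10^-14/6.63×10^-34 = 1.34×10^20 Hz.

f = 1.34×10^20 Hz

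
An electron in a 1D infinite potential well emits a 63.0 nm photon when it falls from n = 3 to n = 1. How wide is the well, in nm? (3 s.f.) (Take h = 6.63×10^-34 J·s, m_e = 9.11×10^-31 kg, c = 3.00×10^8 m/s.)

L = 0.391 nm

The photon carries ΔE = hc/λ = 6.63×10^-34·3.00×10^8/6.30×10^-8 m = 3.157×10^-18 J.
Since ΔE = (3² − 1²)E_1, E_1 = 3.946×10^-19 J, and L = h/√(8m_eE_1) = 3.91×10^-10 m = 0.391 nm.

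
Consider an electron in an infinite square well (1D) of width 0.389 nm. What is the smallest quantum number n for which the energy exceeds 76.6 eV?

E_1 = h²/(8m_eL²) = 3.981×10^-19 J = 2.485 eV.
Need n² > 76.6/2.485 = 30.82, i.e. n > 5.552.
The smallest integer satisfying this is n = 6.

n = 6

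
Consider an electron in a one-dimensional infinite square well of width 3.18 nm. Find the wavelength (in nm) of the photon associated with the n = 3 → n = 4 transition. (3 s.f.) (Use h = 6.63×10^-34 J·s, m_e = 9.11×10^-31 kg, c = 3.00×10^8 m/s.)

λ = 4.76×10^3 nm

E_1 = h²/(8m_eL²) = 5.964×10^-21 J, so ΔE = (4² − 3²)E_1 = 4.175×10^-20 J.
λ = hc/ΔE = (6.63×10^-34·3.00×10^8)/4.175×10^-20 = 4.76×10^-6 m = 4.76×10^3 nm.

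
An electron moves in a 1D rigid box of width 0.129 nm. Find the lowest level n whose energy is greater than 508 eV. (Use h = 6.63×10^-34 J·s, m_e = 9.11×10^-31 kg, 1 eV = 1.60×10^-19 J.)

n = 5

E_1 = h²/(8m_eL²) = 3.624×10^-18 J = 22.65 eV.
Need n² > 508/22.65 = 22.43, i.e. n > 4.736.
The smallest integer satisfying this is n = 5.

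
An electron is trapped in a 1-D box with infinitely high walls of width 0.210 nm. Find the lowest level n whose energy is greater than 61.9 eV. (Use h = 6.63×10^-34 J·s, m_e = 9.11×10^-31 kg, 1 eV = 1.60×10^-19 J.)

n = 3

E_1 = h²/(8m_eL²) = 1.368×10^-18 J = 8.550 eV.
Need n² > 61.9/8.550 = 7.240, i.e. n > 2.691.
The smallest integer satisfying this is n = 3.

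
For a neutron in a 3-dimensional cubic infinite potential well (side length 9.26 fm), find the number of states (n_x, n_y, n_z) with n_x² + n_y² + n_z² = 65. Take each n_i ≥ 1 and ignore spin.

The level has n_x² + n_y² + n_z² = 65. The ordered positive-integer solutions are (2, 5, 6), (2, 6, 5), (5, 2, 6), (5, 6, 2), (6, 2, 5), (6, 5, 2).
That gives 6 states.

degeneracy = 6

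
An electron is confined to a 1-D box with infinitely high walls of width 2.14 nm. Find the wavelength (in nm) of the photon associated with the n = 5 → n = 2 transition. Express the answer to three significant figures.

λ = 719 nm

E_1 = h²/(8m_eL²) = 1.316×10^-20 J, so ΔE = (5² − 2²)E_1 = 2.764×10^-19 J.
λ = hc/ΔE = (6.626×10^-34·2.998×10^8)/2.764×10^-19 = 7.19×10^-7 m = 719 nm.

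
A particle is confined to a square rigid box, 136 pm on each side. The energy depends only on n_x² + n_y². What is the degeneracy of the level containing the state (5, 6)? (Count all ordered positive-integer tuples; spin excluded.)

The level has n_x² + n_y² = 61. The ordered positive-integer solutions are (5, 6), (6, 5).
That gives 2 states.

degeneracy = 2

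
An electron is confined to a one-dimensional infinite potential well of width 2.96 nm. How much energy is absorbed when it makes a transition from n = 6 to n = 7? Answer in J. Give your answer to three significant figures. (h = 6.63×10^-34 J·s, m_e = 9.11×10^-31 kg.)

|ΔE| = 8.95×10^-20 J

E_1 = h²/(8m_eL²) = 6.884×10^-21 J.
|ΔE| = |6² − 7²|·E_1 = 13·6.884×10^-21 J = 8.95×10^-20 J.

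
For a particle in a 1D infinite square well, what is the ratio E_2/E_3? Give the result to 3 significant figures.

E_n ∝ n², so E_2/E_3 = 2²/3² = 4/9 = 0.444.

0.444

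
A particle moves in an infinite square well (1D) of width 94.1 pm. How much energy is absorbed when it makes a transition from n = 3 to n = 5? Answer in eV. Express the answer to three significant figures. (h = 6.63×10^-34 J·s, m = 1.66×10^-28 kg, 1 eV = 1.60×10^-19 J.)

E_1 = h²/(8mL²) = 3.738×10^-20 J.
|ΔE| = |3² − 5²|·E_1 = 16·3.738×10^-20 J = 5.981×10^-19 J = 3.74 eV.

|ΔE| = 3.74 eV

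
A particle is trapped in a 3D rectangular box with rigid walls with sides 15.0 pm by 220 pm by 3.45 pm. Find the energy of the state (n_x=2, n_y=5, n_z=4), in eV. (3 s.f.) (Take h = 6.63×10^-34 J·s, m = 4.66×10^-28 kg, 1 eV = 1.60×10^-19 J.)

E = 1.00×10^3 eV

For a 3D rectangular well E = (h²/8m)·Σ n_i²/L_i² = (6.63×10^-34)²/(8·4.66×10^-28) · [2²/(15.0 pm)² + 5²/(220 pm)² + 4²/(3.45 pm)²].
Evaluating gives E = 1.607×10^-16 J = 1.00×10^3 eV.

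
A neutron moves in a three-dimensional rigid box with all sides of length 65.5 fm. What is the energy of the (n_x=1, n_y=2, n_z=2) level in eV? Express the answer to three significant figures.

For a 3D rectangular well E = (h²/8m_n)·Σ n_i²/L_i² = (6.626×10^-34)²/(8·1.675×10^-27) · [1²/(65.5 fm)² + 2²/(65.5 fm)² + 2²/(65.5 fm)²].
Evaluating gives E = 6.873×10^-14 J = 4.29×10^5 eV.

E = 4.29×10^5 eV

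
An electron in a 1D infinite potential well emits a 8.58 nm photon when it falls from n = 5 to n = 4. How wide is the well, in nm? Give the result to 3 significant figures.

The photon carries ΔE = hc/λ = 6.626×10^-34·2.998×10^8/8.58×10^-9 m = 2.315×10^-17 J.
Since ΔE = (5² − 4²)E_1, E_1 = 2.572×10^-18 J, and L = h/√(8m_eE_1) = 1.53×10^-10 m = 0.153 nm.

L = 0.153 nm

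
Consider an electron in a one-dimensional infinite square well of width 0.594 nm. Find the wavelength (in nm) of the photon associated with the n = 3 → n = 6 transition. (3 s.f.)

E_1 = h²/(8m_eL²) = 1.708×10^-19 J, so ΔE = (6² − 3²)E_1 = 4.612×10^-18 J.
λ = hc/ΔE = (6.626×10^-34·2.998×10^8)/4.612×10^-18 = 4.31×10^-8 m = 43.1 nm.

λ = 43.1 nm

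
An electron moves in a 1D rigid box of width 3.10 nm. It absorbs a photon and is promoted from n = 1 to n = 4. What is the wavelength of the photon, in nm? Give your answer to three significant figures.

λ = 2.11×10^3 nm

E_1 = h²/(8m_eL²) = 6.269×10^-21 J, so ΔE = (4² − 1²)E_1 = 9.404×10^-20 J.
λ = hc/ΔE = (6.626×10^-34·2.998×10^8)/9.404×10^-20 = 2.11×10^-6 m = 2.11×10^3 nm.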